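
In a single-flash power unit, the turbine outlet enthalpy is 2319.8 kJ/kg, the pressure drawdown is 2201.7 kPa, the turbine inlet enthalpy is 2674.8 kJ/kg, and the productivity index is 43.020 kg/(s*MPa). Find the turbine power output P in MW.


Step 1: mdot = PI * dP / 1000 = 43.02 * 2201.7 / 1000 = 94.71713 kg/s
Step 2: P = mdot*(h_in - h_out)/1000 = 94.71713*(2674.8 - 2319.8)/1000 = 33.625 MW
P = 33.625 MW


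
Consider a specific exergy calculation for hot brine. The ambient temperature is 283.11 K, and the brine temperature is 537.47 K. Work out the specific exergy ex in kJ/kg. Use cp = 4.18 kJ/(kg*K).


ex = cp * ((T_b - T_0) - T_0 * ln(T_b/T_0))
ex = 4.18 * ((537.47 - 283.11) - 283.11 * ln(537.47/283.11))
ex = 304.62 kJ/kg


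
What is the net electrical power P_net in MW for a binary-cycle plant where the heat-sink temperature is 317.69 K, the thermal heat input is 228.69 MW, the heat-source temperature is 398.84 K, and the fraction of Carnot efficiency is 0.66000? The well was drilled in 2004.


Step 1: eta = (1 - Tc/Th)*f = (1 - 317.69/398.84)*0.66 = 0.1342869
Step 2: P_net = eta * Q_in = 0.1342869 * 228.69 = 30.710 MW
P_net = 30.710 MW


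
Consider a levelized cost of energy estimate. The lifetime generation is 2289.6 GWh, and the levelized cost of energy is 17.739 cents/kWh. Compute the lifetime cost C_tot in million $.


C_tot = LCOE / 100 * E_tot
C_tot = 17.739 / 100 * 2289.6
C_tot = 406.15 million $


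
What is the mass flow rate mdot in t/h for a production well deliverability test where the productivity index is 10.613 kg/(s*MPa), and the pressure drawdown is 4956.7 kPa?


mdot = PI * dP / 1000
mdot = 10.613 * 4956.7 / 1000
mdot = 52.60546 kg/s
Convert: 52.60546 kg/s * 3.6 = 189.38 t/h
mdot = 189.38 t/h


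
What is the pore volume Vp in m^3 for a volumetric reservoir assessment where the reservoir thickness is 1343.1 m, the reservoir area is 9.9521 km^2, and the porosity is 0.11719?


Vp = A * 1e6 * hr * phi
Vp = 9.9521 * 1e6 * 1343.1 * 0.11719
Vp = 1.5664e+09 m^3


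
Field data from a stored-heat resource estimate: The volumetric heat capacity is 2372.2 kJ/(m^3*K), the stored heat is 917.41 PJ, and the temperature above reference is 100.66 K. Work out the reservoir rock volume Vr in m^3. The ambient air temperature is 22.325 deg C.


Vr = Q_s * 1e12 / (rhoc * dT)
Vr = 917.41 * 1e12 / (2372.2 * 100.66)
Vr = 3.8420e+09 m^3


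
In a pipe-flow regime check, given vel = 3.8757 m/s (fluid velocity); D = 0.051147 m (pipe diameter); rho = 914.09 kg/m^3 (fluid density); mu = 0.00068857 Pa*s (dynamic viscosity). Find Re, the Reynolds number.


Re = rho * vel * D / mu
Re = 914.09 * 3.8757 * 0.051147 / 0.00068857
Re = 2.6315e+05


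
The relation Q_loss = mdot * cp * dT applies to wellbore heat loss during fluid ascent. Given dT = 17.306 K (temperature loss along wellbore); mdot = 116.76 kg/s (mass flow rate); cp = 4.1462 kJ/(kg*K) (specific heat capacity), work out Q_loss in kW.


Q_loss = mdot * cp * dT
Q_loss = 116.76 * 4.1462 * 17.306
Q_loss = 8378.0 kW


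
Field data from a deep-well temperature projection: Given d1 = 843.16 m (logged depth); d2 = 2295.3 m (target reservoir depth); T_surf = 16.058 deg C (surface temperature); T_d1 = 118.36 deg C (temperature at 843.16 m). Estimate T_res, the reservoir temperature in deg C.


Step 1: grad = (T_d1 - T_surf)/d1 * 1000 = (118.36 - 16.058)/843.16 * 1000 = 121.3317 deg C/km
Step 2: T_res = T_surf + grad*d2/1000 = 16.058 + 121.3317*2295.3/1000 = 294.55 deg C
T_res = 294.55 deg C


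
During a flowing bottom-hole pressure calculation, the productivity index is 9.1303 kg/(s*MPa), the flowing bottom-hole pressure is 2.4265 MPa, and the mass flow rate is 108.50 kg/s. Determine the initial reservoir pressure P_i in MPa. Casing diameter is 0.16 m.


P_i = P_wf + mdot / PI
P_i = 2.4265 + 108.50 / 9.1303
P_i = 14.310 MPa


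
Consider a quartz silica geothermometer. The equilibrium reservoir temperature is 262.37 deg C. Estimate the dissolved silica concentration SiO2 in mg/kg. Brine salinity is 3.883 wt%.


SiO2 = 10^(5.19 - 1309/(T_eq + 273.15))
SiO2 = 10^(5.19 - 1309/(262.37 + 273.15))
SiO2 = 556.73 mg/kg


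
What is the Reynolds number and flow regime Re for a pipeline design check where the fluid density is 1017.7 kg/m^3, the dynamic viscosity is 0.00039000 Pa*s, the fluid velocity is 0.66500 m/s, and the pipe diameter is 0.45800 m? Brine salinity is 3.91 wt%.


Step 1: Re = rho*vel*D/mu = 1017.7*0.665*0.458/0.00039 = 7.9477e+05
Step 2: Re = 7.9477e+05 > 4000, so flow is turbulent.
Re = 7.9477e+05 (turbulent)


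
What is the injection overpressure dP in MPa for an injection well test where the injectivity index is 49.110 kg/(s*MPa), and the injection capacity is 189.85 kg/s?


dP = mdot * 1000 / II
dP = 189.85 * 1000 / 49.110
dP = 3865.811 kPa
Convert: 3865.811 kPa * 0.001 = 3.8658 MPa
dP = 3.8658 MPa


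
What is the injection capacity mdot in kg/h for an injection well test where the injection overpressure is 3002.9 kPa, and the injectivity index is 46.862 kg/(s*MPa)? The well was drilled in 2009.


mdot = II * dP / 1000
mdot = 46.862 * 3002.9 / 1000
mdot = 140.7219 kg/s
Convert: 140.7219 kg/s * 3600.0 = 5.0660e+05 kg/h
mdot = 5.0660e+05 kg/h


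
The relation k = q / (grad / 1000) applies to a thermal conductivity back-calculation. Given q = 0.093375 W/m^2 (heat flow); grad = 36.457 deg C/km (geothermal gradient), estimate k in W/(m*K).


k = q / (grad / 1000)
k = 0.093375 / (36.457 / 1000)
k = 2.5612 W/(m*K)


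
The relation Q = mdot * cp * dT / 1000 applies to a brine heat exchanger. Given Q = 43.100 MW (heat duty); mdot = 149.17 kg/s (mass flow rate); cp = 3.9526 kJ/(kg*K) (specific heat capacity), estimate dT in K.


dT = Q * 1000 / (mdot * cp)
dT = 43.100 * 1000 / (149.17 * 3.9526)
dT = 73.099 K


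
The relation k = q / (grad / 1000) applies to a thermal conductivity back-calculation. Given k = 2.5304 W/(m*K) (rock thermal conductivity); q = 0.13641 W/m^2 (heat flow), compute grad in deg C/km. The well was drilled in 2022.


grad = q / k * 1000
grad = 0.13641 / 2.5304 * 1000
grad = 53.908 deg C/km


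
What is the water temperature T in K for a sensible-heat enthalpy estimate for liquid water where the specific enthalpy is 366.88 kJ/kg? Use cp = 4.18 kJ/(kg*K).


T = h / cp
T = 366.88 / 4.18
T = 87.77033 deg C
Convert to K: 87.77033 + 273.15 = 360.92 K
T = 360.92 K


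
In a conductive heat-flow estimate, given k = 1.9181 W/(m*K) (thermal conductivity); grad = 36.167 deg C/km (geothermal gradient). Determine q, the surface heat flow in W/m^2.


q = k * grad / 1000
q = 1.9181 * 36.167 / 1000
q = 0.069372 W/m^2


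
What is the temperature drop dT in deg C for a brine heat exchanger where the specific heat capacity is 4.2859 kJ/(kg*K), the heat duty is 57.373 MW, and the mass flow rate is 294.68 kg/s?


dT = Q * 1000 / (mdot * cp)
dT = 57.373 * 1000 / (294.68 * 4.2859)
dT = 45.42708 K
Convert (temperature difference, 1 K = 1 deg C): 45.42708 K = 45.42708 deg C
dT = 45.427 deg C


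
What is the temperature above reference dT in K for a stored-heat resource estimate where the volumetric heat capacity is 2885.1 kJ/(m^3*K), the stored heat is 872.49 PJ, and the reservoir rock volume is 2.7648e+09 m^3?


dT = Q_s * 1e12 / (Vr * rhoc)
dT = 872.49 * 1e12 / (2.7648e+09 * 2885.1)
dT = 109.38 K


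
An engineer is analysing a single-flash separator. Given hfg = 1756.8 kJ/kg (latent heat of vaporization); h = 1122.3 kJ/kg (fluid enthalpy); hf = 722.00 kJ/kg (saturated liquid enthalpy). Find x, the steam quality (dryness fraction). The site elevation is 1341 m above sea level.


x = (h - hf) / hfg
x = (1122.3 - 722.00) / 1756.8
x = 0.22786


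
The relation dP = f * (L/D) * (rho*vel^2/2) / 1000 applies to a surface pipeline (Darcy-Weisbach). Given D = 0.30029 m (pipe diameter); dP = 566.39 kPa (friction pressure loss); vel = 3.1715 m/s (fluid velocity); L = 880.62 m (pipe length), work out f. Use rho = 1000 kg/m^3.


f = dP*1000 / ((L/D)*(rho*vel^2/2))
f = 566.39*1000 / ((880.62/0.30029)*(1000*3.1715^2/2))
f = 0.038403


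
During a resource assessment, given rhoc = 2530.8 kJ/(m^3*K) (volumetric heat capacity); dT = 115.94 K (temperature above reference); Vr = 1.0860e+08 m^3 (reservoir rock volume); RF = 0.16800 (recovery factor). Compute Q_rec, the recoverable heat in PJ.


Step 1: Q_s = Vr*rhoc*dT/1e12 = 1.0860e+08*2530.8*115.94/1e12 = 31.86552 PJ
Step 2: Q_rec = Q_s * RF = 31.86552 * 0.168 = 5.3534 PJ
Q_rec = 5.3534 PJ


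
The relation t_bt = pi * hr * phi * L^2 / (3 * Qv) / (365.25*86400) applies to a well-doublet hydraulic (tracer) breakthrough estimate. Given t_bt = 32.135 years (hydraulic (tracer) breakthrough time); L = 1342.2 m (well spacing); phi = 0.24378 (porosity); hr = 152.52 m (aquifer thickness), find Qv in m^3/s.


Qv = pi*hr*phi*L^2 / (3*t_bt*365.25*86400)
Qv = pi*152.52*0.24378*1342.2^2 / (3*32.135*365.25*86400)
Qv = 0.069168 m^3/s


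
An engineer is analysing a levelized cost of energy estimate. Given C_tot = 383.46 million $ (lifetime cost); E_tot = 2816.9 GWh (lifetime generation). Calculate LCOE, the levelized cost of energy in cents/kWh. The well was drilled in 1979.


LCOE = C_tot / E_tot * 100
LCOE = 383.46 / 2816.9 * 100
LCOE = 13.613 cents/kWh


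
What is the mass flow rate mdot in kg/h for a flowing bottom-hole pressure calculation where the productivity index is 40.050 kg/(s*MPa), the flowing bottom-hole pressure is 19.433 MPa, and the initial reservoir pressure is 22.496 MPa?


mdot = (P_i - P_wf) * PI
mdot = (22.496 - 19.433) * 40.050
mdot = 122.6731 kg/s
Convert: 122.6731 kg/s * 3600.0 = 4.4162e+05 kg/h
mdot = 4.4162e+05 kg/h


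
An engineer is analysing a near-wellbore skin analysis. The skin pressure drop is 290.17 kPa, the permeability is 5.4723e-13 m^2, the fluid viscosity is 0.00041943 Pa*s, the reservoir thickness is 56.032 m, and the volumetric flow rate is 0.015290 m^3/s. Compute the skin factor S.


S = dP_s * 1000 * 2*pi*k*hr / (q*mu)
S = 290.17 * 1000 * 2*pi*5.4723e-13*56.032 / (0.015290*0.00041943)
S = 8.7171


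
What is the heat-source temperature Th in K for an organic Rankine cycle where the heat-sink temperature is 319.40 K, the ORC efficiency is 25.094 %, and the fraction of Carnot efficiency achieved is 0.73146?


Th = Tc / (1 - (eta_orc/100)/f)
Th = 319.40 / (1 - (25.094/100)/0.73146)
Th = 486.20 K


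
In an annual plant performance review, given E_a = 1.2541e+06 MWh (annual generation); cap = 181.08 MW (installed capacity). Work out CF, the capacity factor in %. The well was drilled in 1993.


CF = E_a / (cap * 8760) * 100
CF = 1.2541e+06 / (181.08 * 8760) * 100
CF = 79.060 %


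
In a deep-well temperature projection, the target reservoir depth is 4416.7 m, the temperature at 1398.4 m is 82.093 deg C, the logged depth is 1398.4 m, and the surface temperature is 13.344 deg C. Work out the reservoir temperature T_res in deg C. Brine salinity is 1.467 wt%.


Step 1: grad = (T_d1 - T_surf)/d1 * 1000 = (82.093 - 13.344)/1398.4 * 1000 = 49.16261 deg C/km
Step 2: T_res = T_surf + grad*d2/1000 = 13.344 + 49.16261*4416.7/1000 = 230.48 deg C
T_res = 230.48 deg C


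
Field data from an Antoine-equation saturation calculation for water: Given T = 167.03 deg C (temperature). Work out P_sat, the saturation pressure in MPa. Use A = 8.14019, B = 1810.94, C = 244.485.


P_sat = 10^(A - B/(C + T)) / 760 * 0.101325
P_sat = 10^(8.14019 - 1810.94/(244.485 + 167.03)) / 760 * 0.101325
P_sat = 0.73186 MPa


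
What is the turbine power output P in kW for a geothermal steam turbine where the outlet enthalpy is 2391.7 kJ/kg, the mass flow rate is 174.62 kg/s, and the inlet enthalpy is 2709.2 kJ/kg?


P = mdot * (h_in - h_out) / 1000
P = 174.62 * (2709.2 - 2391.7) / 1000
P = 55.44185 MW
Convert: 55.44185 MW * 1000.0 = 55442 kW
P = 55442 kW


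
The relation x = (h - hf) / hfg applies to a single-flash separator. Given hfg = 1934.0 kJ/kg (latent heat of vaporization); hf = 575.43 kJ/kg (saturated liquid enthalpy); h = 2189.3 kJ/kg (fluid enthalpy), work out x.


x = (h - hf) / hfg
x = (2189.3 - 575.43) / 1934.0
x = 0.83447


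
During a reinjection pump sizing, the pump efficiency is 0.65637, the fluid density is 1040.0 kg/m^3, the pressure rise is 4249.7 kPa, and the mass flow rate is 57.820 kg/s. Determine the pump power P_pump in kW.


P_pump = mdot * dP / (rho * eta)
P_pump = 57.820 * 4249.7 / (1040.0 * 0.65637)
P_pump = 359.96 kW


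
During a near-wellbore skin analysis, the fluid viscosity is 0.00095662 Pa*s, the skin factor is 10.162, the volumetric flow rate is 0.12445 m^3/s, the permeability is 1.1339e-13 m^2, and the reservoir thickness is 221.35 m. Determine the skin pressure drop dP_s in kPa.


dP_s = S * q * mu / (2*pi*k*hr) / 1000
dP_s = 10.162 * 0.12445 * 0.00095662 / (2*pi*1.1339e-13*221.35) / 1000
dP_s = 7671.5 kPa


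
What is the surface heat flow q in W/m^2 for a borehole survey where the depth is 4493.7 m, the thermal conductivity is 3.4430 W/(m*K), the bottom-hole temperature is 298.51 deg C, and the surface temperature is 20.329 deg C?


Step 1: grad = (T_d - T_surf)/d * 1000 = (298.51 - 20.329)/4493.7 * 1000 = 61.90467 deg C/km
Step 2: q = k * grad / 1000 = 3.443 * 61.90467 / 1000 = 0.21314 W/m^2
q = 0.21314 W/m^2


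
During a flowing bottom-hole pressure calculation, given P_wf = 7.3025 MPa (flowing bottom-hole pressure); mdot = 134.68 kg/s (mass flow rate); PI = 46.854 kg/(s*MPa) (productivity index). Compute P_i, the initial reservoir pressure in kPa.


P_i = P_wf + mdot / PI
P_i = 7.3025 + 134.68 / 46.854
P_i = 10.17696 MPa
Convert: 10.17696 MPa * 1000.0 = 10177 kPa
P_i = 10177 kPa


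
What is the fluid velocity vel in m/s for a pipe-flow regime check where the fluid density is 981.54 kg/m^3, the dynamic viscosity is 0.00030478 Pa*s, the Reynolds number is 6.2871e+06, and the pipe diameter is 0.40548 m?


vel = Re * mu / (rho * D)
vel = 6.2871e+06 * 0.00030478 / (981.54 * 0.40548)
vel = 4.8146 m/s


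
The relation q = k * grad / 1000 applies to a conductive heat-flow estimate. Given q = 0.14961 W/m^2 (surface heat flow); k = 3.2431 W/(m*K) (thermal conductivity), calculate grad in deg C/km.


grad = q * 1000 / k
grad = 0.14961 * 1000 / 3.2431
grad = 46.132 deg C/km


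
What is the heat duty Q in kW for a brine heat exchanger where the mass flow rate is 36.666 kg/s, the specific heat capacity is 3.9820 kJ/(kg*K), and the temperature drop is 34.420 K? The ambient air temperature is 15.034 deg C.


Q = mdot * cp * dT / 1000
Q = 36.666 * 3.9820 * 34.420 / 1000
Q = 5.025458 MW
Convert: 5.025458 MW * 1000.0 = 5025.5 kW
Q = 5025.5 kW


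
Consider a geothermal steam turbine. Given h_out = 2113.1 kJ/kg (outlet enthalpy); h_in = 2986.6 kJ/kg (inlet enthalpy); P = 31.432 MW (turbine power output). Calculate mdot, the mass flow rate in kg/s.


mdot = P * 1000 / (h_in - h_out)
mdot = 31.432 * 1000 / (2986.6 - 2113.1)
mdot = 35.984 kg/s


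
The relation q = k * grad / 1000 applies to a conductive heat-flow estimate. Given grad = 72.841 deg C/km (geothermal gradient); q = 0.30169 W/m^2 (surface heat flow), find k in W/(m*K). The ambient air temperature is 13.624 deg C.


k = q * 1000 / grad
k = 0.30169 * 1000 / 72.841
k = 4.1418 W/(m*K)


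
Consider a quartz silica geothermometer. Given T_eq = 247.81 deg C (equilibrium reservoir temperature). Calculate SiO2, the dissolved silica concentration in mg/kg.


SiO2 = 10^(5.19 - 1309/(T_eq + 273.15))
SiO2 = 10^(5.19 - 1309/(247.81 + 273.15))
SiO2 = 475.70 mg/kg


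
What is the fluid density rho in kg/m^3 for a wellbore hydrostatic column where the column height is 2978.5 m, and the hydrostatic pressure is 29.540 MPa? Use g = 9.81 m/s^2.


rho = P * 1e6 / (g * h)
rho = 29.540 * 1e6 / (9.81 * 2978.5)
rho = 1011.0 kg/m^3


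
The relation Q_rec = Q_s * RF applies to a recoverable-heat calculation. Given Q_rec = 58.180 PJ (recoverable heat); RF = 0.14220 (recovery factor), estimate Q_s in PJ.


Q_s = Q_rec / RF
Q_s = 58.180 / 0.14220
Q_s = 409.14 PJ


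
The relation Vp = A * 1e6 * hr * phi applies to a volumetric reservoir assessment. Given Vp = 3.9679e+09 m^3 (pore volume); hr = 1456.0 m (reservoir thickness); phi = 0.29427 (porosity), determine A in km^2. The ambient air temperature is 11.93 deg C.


A = Vp / (1e6 * hr * phi)
A = 3.9679e+09 / (1e6 * 1456.0 * 0.29427)
A = 9.2609 km^2


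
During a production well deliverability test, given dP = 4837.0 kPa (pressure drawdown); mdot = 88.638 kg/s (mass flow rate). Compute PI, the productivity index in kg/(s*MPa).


PI = mdot * 1000 / dP
PI = 88.638 * 1000 / 4837.0
PI = 18.325 kg/(s*MPa)


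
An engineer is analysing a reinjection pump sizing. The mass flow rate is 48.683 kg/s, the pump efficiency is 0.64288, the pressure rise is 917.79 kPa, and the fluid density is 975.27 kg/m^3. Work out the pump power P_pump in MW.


P_pump = mdot * dP / (rho * eta)
P_pump = 48.683 * 917.79 / (975.27 * 0.64288)
P_pump = 71.26329 kW
Convert: 71.26329 kW * 0.001 = 0.071263 MW
P_pump = 0.071263 MW


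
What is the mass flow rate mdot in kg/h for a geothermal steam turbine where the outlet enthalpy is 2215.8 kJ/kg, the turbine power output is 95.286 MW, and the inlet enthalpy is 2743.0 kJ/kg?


mdot = P * 1000 / (h_in - h_out)
mdot = 95.286 * 1000 / (2743.0 - 2215.8)
mdot = 180.7398 kg/s
Convert: 180.7398 kg/s * 3600.0 = 6.5066e+05 kg/h
mdot = 6.5066e+05 kg/h


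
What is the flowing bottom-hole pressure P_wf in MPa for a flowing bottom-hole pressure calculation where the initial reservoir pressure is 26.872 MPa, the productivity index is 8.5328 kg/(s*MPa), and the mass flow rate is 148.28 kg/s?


P_wf = P_i - mdot / PI
P_wf = 26.872 - 148.28 / 8.5328
P_wf = 9.4944 MPa


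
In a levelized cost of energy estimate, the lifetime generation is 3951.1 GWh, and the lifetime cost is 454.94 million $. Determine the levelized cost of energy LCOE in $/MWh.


LCOE = C_tot / E_tot * 100
LCOE = 454.94 / 3951.1 * 100
LCOE = 11.51426 cents/kWh
Convert: 11.51426 cents/kWh * 10.0 = 115.14 $/MWh
LCOE = 115.14 $/MWh


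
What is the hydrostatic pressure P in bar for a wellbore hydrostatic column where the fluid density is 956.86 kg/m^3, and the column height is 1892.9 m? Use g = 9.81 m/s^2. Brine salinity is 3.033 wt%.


P = rho * g * h / 1e6
P = 956.86 * 9.81 * 1892.9 / 1e6
P = 17.76827 MPa
Convert: 17.76827 MPa * 10.0 = 177.68 bar
P = 177.68 bar


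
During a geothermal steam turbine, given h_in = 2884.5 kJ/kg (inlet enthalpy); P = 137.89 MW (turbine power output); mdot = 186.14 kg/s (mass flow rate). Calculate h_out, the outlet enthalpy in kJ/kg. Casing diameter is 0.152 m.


h_out = h_in - P * 1000 / mdot
h_out = 2884.5 - 137.89 * 1000 / 186.14
h_out = 2143.7 kJ/kg


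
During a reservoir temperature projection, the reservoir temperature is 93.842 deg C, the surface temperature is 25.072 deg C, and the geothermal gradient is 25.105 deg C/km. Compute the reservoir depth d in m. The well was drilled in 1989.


d = (T_res - T_surf) / grad * 1000
d = (93.842 - 25.072) / 25.105 * 1000
d = 2739.3 m


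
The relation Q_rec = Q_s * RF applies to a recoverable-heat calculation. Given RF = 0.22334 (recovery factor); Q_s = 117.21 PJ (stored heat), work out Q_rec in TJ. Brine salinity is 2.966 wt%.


Q_rec = Q_s * RF
Q_rec = 117.21 * 0.22334
Q_rec = 26.17768 PJ
Convert: 26.17768 PJ * 1000.0 = 26178 TJ
Q_rec = 26178 TJ


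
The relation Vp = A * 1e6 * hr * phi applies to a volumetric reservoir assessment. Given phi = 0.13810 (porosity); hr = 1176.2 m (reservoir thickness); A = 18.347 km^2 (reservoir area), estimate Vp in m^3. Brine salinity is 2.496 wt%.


Vp = A * 1e6 * hr * phi
Vp = 18.347 * 1e6 * 1176.2 * 0.13810
Vp = 2.9802e+09 m^3


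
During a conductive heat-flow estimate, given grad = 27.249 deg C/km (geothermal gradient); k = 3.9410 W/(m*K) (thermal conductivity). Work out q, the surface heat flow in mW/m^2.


q = k * grad / 1000
q = 3.9410 * 27.249 / 1000
q = 0.1073883 W/m^2
Convert: 0.1073883 W/m^2 * 1000.0 = 107.39 mW/m^2
q = 107.39 mW/m^2


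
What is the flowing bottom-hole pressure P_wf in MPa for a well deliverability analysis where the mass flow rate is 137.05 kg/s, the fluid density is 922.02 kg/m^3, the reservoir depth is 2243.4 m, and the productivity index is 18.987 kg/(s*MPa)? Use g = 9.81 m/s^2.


Step 1: P_i = rho*g*h/1e6 = 922.02*9.81*2243.4/1e6 = 20.29159 MPa
Step 2: P_wf = P_i - mdot/PI = 20.29159 - 137.05/18.987 = 13.073 MPa
P_wf = 13.073 MPa


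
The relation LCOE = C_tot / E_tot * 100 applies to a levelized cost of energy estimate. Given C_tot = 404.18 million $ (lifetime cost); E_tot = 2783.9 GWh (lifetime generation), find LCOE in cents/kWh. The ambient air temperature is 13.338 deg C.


LCOE = C_tot / E_tot * 100
LCOE = 404.18 / 2783.9 * 100
LCOE = 14.518 cents/kWh


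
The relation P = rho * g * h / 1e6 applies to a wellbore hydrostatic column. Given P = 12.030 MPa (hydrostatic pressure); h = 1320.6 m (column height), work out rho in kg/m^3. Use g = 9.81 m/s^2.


rho = P * 1e6 / (g * h)
rho = 12.030 * 1e6 / (9.81 * 1320.6)
rho = 928.59 kg/m^3


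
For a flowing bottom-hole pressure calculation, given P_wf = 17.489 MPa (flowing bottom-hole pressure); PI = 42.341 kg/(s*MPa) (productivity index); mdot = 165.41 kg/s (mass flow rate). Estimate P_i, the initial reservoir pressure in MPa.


P_i = P_wf + mdot / PI
P_i = 17.489 + 165.41 / 42.341
P_i = 21.396 MPa


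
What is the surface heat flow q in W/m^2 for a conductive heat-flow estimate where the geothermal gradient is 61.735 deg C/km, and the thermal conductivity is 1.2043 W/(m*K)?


q = k * grad / 1000
q = 1.2043 * 61.735 / 1000
q = 0.074347 W/m^2


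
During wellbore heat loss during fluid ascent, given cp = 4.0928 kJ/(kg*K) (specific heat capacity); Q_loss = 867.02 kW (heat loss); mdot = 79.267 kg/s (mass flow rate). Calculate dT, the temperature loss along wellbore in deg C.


dT = Q_loss / (mdot * cp)
dT = 867.02 / (79.267 * 4.0928)
dT = 2.672491 K
Convert (temperature difference, 1 K = 1 deg C): 2.672491 K = 2.672491 deg C
dT = 2.6725 deg C


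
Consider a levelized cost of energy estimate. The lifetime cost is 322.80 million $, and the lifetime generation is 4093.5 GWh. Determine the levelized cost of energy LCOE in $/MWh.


LCOE = C_tot / E_tot * 100
LCOE = 322.80 / 4093.5 * 100
LCOE = 7.885672 cents/kWh
Convert: 7.885672 cents/kWh * 10.0 = 78.857 $/MWh
LCOE = 78.857 $/MWh


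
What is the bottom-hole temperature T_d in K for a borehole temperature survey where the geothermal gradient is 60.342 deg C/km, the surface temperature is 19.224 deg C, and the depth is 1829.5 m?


T_d = T_surf + grad * d / 1000
T_d = 19.224 + 60.342 * 1829.5 / 1000
T_d = 129.6197 deg C
Convert to K: 129.6197 + 273.15 = 402.77 K
T_d = 402.77 K


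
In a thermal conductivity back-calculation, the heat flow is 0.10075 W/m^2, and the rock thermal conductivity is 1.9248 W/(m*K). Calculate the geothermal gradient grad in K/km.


grad = q / k * 1000
grad = 0.10075 / 1.9248 * 1000
grad = 52.34310 deg C/km
Convert: 52.34310 deg C/km * 1.0 = 52.343 K/km
grad = 52.343 K/km


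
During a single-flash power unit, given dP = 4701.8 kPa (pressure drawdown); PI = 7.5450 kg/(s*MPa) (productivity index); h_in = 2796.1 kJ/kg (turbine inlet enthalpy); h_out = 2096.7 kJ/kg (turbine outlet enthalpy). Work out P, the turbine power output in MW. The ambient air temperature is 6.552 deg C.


Step 1: mdot = PI * dP / 1000 = 7.545 * 4701.8 / 1000 = 35.47508 kg/s
Step 2: P = mdot*(h_in - h_out)/1000 = 35.47508*(2796.1 - 2096.7)/1000 = 24.811 MW
P = 24.811 MW


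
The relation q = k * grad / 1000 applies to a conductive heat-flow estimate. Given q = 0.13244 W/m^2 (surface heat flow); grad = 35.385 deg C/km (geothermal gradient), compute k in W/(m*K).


k = q * 1000 / grad
k = 0.13244 * 1000 / 35.385
k = 3.7428 W/(m*K)


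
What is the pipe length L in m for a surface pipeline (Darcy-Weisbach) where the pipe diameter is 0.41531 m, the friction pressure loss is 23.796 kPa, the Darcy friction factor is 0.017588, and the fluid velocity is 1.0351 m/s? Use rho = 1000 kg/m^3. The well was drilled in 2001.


L = dP*1000*D / (f*rho*vel^2/2)
L = 23.796*1000*0.41531 / (0.017588*1000*1.0351^2/2)
L = 1048.9 m


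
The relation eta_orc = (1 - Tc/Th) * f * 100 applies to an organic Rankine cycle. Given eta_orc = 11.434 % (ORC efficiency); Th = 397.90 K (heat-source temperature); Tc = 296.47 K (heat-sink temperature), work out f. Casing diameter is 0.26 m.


f = (eta_orc/100) / (1 - Tc/Th)
f = (11.434/100) / (1 - 296.47/397.90)
f = 0.44854


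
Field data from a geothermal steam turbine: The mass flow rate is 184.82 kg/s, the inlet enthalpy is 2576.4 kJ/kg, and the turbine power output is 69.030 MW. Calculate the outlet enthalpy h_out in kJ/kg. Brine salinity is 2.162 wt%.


h_out = h_in - P * 1000 / mdot
h_out = 2576.4 - 69.030 * 1000 / 184.82
h_out = 2202.9 kJ/kg


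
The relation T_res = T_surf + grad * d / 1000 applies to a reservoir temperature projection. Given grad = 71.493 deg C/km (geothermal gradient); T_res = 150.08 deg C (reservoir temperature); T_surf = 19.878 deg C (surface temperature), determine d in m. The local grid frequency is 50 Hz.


d = (T_res - T_surf) / grad * 1000
d = (150.08 - 19.878) / 71.493 * 1000
d = 1821.2 m


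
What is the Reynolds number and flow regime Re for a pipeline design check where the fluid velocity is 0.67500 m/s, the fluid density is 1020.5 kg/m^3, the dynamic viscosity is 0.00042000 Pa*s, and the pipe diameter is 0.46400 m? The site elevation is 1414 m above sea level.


Step 1: Re = rho*vel*D/mu = 1020.5*0.675*0.464/0.00042 = 7.6100e+05
Step 2: Re = 7.6100e+05 > 4000, so flow is turbulent.
Re = 7.6100e+05 (turbulent)


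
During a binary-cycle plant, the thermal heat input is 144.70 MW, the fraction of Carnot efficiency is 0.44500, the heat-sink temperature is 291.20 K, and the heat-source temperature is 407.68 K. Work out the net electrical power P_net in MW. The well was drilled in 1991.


Step 1: eta = (1 - Tc/Th)*f = (1 - 291.2/407.68)*0.445 = 0.1271429
Step 2: P_net = eta * Q_in = 0.1271429 * 144.7 = 18.398 MW
P_net = 18.398 MW


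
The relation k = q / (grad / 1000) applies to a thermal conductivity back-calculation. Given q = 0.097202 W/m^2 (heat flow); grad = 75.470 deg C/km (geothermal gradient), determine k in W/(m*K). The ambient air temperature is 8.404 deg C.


k = q / (grad / 1000)
k = 0.097202 / (75.470 / 1000)
k = 1.2880 W/(m*K)


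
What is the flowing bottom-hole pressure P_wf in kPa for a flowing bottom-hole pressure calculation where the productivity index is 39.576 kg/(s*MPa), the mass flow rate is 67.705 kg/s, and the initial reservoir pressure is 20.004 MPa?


P_wf = P_i - mdot / PI
P_wf = 20.004 - 67.705 / 39.576
P_wf = 18.29324 MPa
Convert: 18.29324 MPa * 1000.0 = 18293 kPa
P_wf = 18293 kPa


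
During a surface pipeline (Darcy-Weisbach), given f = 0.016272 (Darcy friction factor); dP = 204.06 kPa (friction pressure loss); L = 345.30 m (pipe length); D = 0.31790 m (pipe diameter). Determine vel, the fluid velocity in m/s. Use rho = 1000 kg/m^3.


vel = sqrt(dP*1000*2*D / (f*L*rho))
vel = sqrt(204.06*1000*2*0.31790 / (0.016272*345.30*1000))
vel = 4.8053 m/s


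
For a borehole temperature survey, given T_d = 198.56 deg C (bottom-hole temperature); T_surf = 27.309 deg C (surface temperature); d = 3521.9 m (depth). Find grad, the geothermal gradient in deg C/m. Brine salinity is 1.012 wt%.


grad = (T_d - T_surf) / d * 1000
grad = (198.56 - 27.309) / 3521.9 * 1000
grad = 48.62461 deg C/km
Convert: 48.62461 deg C/km * 0.001 = 0.048625 deg C/m
grad = 0.048625 deg C/m


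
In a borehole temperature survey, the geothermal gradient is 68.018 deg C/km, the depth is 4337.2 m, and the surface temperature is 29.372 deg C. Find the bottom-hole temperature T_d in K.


T_d = T_surf + grad * d / 1000
T_d = 29.372 + 68.018 * 4337.2 / 1000
T_d = 324.3797 deg C
Convert to K: 324.3797 + 273.15 = 597.53 K
T_d = 597.53 K


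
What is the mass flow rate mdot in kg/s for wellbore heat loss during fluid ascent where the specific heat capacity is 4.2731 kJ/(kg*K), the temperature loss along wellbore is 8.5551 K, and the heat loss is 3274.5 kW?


mdot = Q_loss / (cp * dT)
mdot = 3274.5 / (4.2731 * 8.5551)
mdot = 89.573 kg/s


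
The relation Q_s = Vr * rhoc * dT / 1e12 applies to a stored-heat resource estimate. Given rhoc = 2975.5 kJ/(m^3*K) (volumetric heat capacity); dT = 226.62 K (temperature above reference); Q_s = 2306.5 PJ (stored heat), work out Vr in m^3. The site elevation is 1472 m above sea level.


Vr = Q_s * 1e12 / (rhoc * dT)
Vr = 2306.5 * 1e12 / (2975.5 * 226.62)
Vr = 3.4205e+09 m^3


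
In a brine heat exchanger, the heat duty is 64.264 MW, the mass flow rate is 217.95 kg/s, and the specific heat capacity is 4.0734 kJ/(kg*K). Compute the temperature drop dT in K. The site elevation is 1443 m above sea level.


dT = Q * 1000 / (mdot * cp)
dT = 64.264 * 1000 / (217.95 * 4.0734)
dT = 72.386 K


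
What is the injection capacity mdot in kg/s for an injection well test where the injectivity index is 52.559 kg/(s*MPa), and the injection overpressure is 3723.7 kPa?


mdot = II * dP / 1000
mdot = 52.559 * 3723.7 / 1000
mdot = 195.71 kg/s


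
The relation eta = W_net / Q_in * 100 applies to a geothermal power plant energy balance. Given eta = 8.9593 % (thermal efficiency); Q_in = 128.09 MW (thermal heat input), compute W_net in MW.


W_net = eta / 100 * Q_in
W_net = 8.9593 / 100 * 128.09
W_net = 11.476 MW


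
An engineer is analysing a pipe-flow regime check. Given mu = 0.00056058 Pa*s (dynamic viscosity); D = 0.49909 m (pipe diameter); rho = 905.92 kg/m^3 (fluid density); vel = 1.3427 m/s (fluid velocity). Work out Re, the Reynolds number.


Re = rho * vel * D / mu
Re = 905.92 * 1.3427 * 0.49909 / 0.00056058
Re = 1.0830e+06


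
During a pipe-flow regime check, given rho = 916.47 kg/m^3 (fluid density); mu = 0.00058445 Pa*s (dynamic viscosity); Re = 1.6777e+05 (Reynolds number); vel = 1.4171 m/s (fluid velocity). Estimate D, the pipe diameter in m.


D = Re * mu / (rho * vel)
D = 1.6777e+05 * 0.00058445 / (916.47 * 1.4171)
D = 0.075499 m


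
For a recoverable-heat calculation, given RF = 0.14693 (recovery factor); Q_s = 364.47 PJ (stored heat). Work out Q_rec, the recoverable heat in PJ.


Q_rec = Q_s * RF
Q_rec = 364.47 * 0.14693
Q_rec = 53.552 PJ


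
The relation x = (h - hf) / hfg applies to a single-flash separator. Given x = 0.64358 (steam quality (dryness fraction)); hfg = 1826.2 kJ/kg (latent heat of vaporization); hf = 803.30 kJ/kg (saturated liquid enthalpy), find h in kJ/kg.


h = hf + x * hfg
h = 803.30 + 0.64358 * 1826.2
h = 1978.6 kJ/kg


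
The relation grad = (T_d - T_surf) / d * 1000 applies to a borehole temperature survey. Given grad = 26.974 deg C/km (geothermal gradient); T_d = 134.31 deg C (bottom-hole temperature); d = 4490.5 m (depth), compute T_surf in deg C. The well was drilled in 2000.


T_surf = T_d - grad * d / 1000
T_surf = 134.31 - 26.974 * 4490.5 / 1000
T_surf = 13.183 deg C


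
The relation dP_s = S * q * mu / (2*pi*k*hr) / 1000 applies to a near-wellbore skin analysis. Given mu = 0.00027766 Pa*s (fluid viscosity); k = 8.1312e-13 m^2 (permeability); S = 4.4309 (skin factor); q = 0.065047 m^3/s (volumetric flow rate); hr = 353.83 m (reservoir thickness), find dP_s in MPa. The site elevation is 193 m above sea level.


dP_s = S * q * mu / (2*pi*k*hr) / 1000
dP_s = 4.4309 * 0.065047 * 0.00027766 / (2*pi*8.1312e-13*353.83) / 1000
dP_s = 44.26937 kPa
Convert: 44.26937 kPa * 0.001 = 0.044269 MPa
dP_s = 0.044269 MPa


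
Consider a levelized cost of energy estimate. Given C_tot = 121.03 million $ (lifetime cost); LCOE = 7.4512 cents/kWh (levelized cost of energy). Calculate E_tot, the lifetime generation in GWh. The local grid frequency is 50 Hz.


E_tot = C_tot / LCOE * 100
E_tot = 121.03 / 7.4512 * 100
E_tot = 1624.3 GWh


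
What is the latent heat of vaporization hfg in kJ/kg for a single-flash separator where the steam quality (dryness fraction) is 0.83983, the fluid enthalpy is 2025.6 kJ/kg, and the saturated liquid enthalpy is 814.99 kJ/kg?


hfg = (h - hf) / x
hfg = (2025.6 - 814.99) / 0.83983
hfg = 1441.5 kJ/kg


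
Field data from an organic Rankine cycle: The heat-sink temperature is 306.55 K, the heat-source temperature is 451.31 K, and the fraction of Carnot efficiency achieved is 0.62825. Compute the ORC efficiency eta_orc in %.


eta_orc = (1 - Tc/Th) * f * 100
eta_orc = (1 - 306.55/451.31) * 0.62825 * 100
eta_orc = 20.151 %


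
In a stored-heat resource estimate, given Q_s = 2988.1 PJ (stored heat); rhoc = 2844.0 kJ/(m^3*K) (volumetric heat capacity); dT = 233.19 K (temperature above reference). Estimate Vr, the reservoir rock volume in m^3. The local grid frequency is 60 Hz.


Vr = Q_s * 1e12 / (rhoc * dT)
Vr = 2988.1 * 1e12 / (2844.0 * 233.19)
Vr = 4.5056e+09 m^3


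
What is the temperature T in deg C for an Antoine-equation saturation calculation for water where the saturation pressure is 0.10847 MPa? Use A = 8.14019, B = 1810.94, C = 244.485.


T = B / (A - log10(P_sat * 760 / 0.101325)) - C
T = 1810.94 / (8.14019 - log10(0.10847 * 760 / 0.101325)) - 244.485
T = 101.79 deg C


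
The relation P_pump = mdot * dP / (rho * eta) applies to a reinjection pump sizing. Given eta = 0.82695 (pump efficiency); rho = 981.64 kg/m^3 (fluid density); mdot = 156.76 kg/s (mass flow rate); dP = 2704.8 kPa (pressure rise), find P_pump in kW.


P_pump = mdot * dP / (rho * eta)
P_pump = 156.76 * 2704.8 / (981.64 * 0.82695)
P_pump = 522.32 kW


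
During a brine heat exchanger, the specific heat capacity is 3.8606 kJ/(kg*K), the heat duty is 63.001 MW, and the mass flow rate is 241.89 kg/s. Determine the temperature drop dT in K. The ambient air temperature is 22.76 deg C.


dT = Q * 1000 / (mdot * cp)
dT = 63.001 * 1000 / (241.89 * 3.8606)
dT = 67.464 K


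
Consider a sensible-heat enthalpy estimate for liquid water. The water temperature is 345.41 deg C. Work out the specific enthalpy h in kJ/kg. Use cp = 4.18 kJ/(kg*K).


h = cp * T
h = 4.18 * 345.41
h = 1443.8 kJ/kg


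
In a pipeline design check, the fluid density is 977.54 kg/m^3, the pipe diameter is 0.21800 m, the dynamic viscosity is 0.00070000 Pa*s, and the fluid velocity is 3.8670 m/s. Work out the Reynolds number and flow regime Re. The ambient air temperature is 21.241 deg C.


Step 1: Re = rho*vel*D/mu = 977.54*3.867*0.218/0.0007 = 1.1772e+06
Step 2: Re = 1.1772e+06 > 4000, so flow is turbulent.
Re = 1.1772e+06 (turbulent)


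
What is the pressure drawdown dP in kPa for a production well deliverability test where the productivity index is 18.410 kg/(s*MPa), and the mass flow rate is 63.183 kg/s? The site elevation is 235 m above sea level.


dP = mdot * 1000 / PI
dP = 63.183 * 1000 / 18.410
dP = 3432.0 kPa


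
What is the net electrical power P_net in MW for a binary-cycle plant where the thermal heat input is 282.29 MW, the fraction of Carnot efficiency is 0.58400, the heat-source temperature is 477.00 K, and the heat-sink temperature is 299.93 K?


Step 1: eta = (1 - Tc/Th)*f = (1 - 299.93/477.0)*0.584 = 0.2167901
Step 2: P_net = eta * Q_in = 0.2167901 * 282.29 = 61.198 MW
P_net = 61.198 MW


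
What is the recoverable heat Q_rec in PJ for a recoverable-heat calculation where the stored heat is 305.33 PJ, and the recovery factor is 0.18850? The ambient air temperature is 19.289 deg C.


Q_rec = Q_s * RF
Q_rec = 305.33 * 0.18850
Q_rec = 57.555 PJ


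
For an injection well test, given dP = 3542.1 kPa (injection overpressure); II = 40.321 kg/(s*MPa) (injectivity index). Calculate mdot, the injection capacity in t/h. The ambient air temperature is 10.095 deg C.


mdot = II * dP / 1000
mdot = 40.321 * 3542.1 / 1000
mdot = 142.8210 kg/s
Convert: 142.8210 kg/s * 3.6 = 514.16 t/h
mdot = 514.16 t/h


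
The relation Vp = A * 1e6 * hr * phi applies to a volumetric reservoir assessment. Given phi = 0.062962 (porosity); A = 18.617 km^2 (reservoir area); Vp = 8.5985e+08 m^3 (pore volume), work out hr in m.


hr = Vp / (A * 1e6 * phi)
hr = 8.5985e+08 / (18.617 * 1e6 * 0.062962)
hr = 733.56 m


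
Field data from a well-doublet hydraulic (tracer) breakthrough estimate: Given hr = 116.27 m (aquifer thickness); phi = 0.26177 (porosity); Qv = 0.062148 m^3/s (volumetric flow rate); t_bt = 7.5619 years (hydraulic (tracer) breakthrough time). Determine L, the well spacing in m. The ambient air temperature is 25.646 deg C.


L = sqrt(t_bt*365.25*86400*3*Qv / (pi*hr*phi))
L = sqrt(7.5619*365.25*86400*3*0.062148 / (pi*116.27*0.26177))
L = 682.14 m


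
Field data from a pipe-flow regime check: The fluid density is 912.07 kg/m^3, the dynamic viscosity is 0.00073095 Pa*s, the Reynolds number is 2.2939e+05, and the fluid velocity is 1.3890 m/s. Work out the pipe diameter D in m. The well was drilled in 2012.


D = Re * mu / (rho * vel)
D = 2.2939e+05 * 0.00073095 / (912.07 * 1.3890)
D = 0.13235 m


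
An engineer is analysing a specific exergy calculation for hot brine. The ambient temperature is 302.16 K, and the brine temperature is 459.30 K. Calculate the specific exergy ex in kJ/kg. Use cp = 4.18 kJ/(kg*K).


ex = cp * ((T_b - T_0) - T_0 * ln(T_b/T_0))
ex = 4.18 * ((459.30 - 302.16) - 302.16 * ln(459.30/302.16))
ex = 127.96 kJ/kg


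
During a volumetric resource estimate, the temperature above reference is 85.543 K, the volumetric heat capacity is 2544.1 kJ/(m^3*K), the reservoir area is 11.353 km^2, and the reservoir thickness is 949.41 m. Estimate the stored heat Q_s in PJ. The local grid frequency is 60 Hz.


Step 1: Vr = A*1e6*hr = 11.353*1e6*949.41 = 1.077865e+10 m^3
Step 2: Q_s = Vr*rhoc*dT/1e12 = 1.077865e+10*2544.1*85.543/1e12 = 2345.8 PJ
Q_s = 2345.8 PJ


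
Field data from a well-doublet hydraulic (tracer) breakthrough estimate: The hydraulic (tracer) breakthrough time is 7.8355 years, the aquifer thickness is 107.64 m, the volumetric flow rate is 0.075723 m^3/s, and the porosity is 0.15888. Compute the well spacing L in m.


L = sqrt(t_bt*365.25*86400*3*Qv / (pi*hr*phi))
L = sqrt(7.8355*365.25*86400*3*0.075723 / (pi*107.64*0.15888))
L = 1022.5 m


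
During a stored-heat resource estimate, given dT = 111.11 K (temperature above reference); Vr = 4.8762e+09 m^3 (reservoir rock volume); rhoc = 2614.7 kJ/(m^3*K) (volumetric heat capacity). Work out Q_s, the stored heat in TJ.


Q_s = Vr * rhoc * dT / 1e12
Q_s = 4.8762e+09 * 2614.7 * 111.11 / 1e12
Q_s = 1416.630 PJ
Convert: 1416.630 PJ * 1000.0 = 1.4166e+06 TJ
Q_s = 1.4166e+06 TJ


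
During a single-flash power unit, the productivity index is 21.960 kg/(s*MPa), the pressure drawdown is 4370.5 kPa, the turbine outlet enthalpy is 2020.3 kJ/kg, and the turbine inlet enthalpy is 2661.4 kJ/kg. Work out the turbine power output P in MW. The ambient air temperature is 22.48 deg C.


Step 1: mdot = PI * dP / 1000 = 21.96 * 4370.5 / 1000 = 95.97618 kg/s
Step 2: P = mdot*(h_in - h_out)/1000 = 95.97618*(2661.4 - 2020.3)/1000 = 61.530 MW
P = 61.530 MW


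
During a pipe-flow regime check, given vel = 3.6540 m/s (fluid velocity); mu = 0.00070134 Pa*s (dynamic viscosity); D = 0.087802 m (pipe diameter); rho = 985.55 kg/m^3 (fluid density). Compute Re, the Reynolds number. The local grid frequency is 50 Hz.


Re = rho * vel * D / mu
Re = 985.55 * 3.6540 * 0.087802 / 0.00070134
Re = 4.5084e+05


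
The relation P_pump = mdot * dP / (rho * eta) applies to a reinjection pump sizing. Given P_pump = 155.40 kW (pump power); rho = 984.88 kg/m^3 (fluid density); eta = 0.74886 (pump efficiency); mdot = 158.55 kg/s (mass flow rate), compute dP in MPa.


dP = P_pump * rho * eta / mdot
dP = 155.40 * 984.88 * 0.74886 / 158.55
dP = 722.8842 kPa
Convert: 722.8842 kPa * 0.001 = 0.72288 MPa
dP = 0.72288 MPa
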